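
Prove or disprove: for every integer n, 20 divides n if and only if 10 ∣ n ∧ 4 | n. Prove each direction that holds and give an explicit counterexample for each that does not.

Converse. Suppose 10 ∣ n and 4 ∣ n. Any common multiple of 10 and 4 is a multiple of their lcm; here lcm(10, 4) = 10·4/gcd(10, 4) = 40/2 = 20, so 20 ∣ n.

Forward direction. If 20 ∣ n, write n = 20q. Since 20 = 2·10, n = 10·(2q), so 10 ∣ n; and since 20 = 5·4, n = 4·(5q), so 4 ∣ n.

The biconditional holds.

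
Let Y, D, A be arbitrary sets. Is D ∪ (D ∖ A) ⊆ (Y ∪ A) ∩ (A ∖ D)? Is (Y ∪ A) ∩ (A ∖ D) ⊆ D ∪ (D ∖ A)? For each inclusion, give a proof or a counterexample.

Both inclusions fail.

(⟹) This inclusion fails. Take Y = ∅, D = {1}, A = ∅; then 1 ∈ D ∪ (D ∖ A) but 1 ∉ (Y ∪ A) ∩ (A ∖ D).

(⟸) This inclusion fails. Take Y = ∅, D = ∅, A = {1}; then 1 ∈ (Y ∪ A) ∩ (A ∖ D) but 1 ∉ D ∪ (D ∖ A).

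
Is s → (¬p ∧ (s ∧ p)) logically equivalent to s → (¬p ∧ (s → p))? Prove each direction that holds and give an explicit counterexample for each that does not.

(→) Assume the antecedent. If p is true, the antecedent forces (p = T, s = F), and s → (¬p ∧ (s → p)) holds there. If p is false, the antecedent forces (p = F, s = F), and s → (¬p ∧ (s → p)) holds there. Either way s → (¬p ∧ (s → p)) holds.

(←) Assume the antecedent. If p is true, the antecedent forces (p = T, s = F), and s → (¬p ∧ (s ∧ p)) holds there. If p is false, the antecedent forces (p = F, s = F), and s → (¬p ∧ (s ∧ p)) holds there. Either way s → (¬p ∧ (s ∧ p)) holds.

Equivalent; both directions hold.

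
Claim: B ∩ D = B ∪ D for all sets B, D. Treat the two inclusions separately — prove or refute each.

Only the forward inclusion holds.

(⊆) Let x ∈ B ∩ D. Then x ∈ B ∩ D, from which x ∈ B ∪ D.

(⊇) This inclusion fails. Take B = {1}, D = ∅; then 1 ∈ B ∪ D but 1 ∉ B ∩ D.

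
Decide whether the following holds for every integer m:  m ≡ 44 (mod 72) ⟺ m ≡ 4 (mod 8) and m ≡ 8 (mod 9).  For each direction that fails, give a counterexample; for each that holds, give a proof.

The biconditional holds.

(⇒) Suppose m ≡ 44 (mod 72); write m = 72j + 44. Since 8 ∣ 72, reducing mod 8 gives m ≡ 44 ≡ 4 (mod 8); since 9 ∣ 72, reducing mod 9 gives m ≡ 44 ≡ 8 (mod 9).

(⇐) Conversely, if m ≡ 4 (mod 8) and m ≡ 8 (mod 9), then by the Chinese remainder theorem m ≡ 44 (mod 72). This is exactly m ≡ 44 (mod 72).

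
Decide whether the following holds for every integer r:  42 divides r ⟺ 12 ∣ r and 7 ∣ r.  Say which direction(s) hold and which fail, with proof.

The forward direction fails; the converse holds.

Forward direction. This fails: take r = 42. Certainly 42 ∣ 42, but 12 ∤ 42.

Converse. Suppose 12 ∣ r and 7 ∣ r. Any common multiple of 12 and 7 is a multiple of their lcm; here gcd(12, 7) = 1, so lcm(12, 7) = 12·7 = 84, so 84 ∣ r. Since 42 ∣ 84, it follows that 42 ∣ r.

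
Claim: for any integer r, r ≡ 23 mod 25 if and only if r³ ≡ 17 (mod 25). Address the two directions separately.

(⇒) Suppose r ≡ 23 mod 25. Write r = 25j + 23. Then (25j + 23)³ = 15625j³ + 43125j² + 39675j + 12167 = 25(625j³ + 1725j² + 1587j + 486) + 17, so r³ ≡ 17 (mod 25).

(⇐) Conversely, suppose r³ ≡ 17 (mod 25). The only residue r in {0, …, 24} with r³ ≡ 17 (mod 25) is r = 23, so r ≡ 23 (mod 25).

Both directions hold.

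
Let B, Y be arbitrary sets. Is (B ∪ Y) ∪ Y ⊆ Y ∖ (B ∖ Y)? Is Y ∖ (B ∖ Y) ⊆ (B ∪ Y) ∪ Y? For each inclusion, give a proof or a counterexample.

Only the reverse inclusion holds.

(⟹) This inclusion fails. Take B = {1}, Y = ∅; then 1 ∈ (B ∪ Y) ∪ Y but 1 ∉ Y ∖ (B ∖ Y).

(⟸) Let x ∈ Y ∖ (B ∖ Y). Then either x ∈ Y and x ∉ B; or x ∈ B ∩ Y. In each case x ∈ (B ∪ Y) ∪ Y, so Y ∖ (B ∖ Y) ⊆ (B ∪ Y) ∪ Y.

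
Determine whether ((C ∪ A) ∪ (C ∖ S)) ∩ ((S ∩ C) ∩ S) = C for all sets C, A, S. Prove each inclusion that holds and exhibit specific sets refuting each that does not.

(⊆) holds; (⊇) fails.

Forward inclusion. Let x ∈ ((C ∪ A) ∪ (C ∖ S)) ∩ ((S ∩ C) ∩ S). Then either x ∈ C ∩ S and x ∉ A; or x ∈ C ∩ A ∩ S. In each case x ∈ C, so ((C ∪ A) ∪ (C ∖ S)) ∩ ((S ∩ C) ∩ S) ⊆ C.

Reverse inclusion. This inclusion fails. Take C = {1}, A = ∅, S = ∅; then 1 ∈ C but 1 ∉ ((C ∪ A) ∪ (C ∖ S)) ∩ ((S ∩ C) ∩ S).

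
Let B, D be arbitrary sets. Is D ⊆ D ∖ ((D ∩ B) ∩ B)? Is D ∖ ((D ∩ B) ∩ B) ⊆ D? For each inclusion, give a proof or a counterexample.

Forward inclusion. This inclusion fails. Take B = {1}, D = {1}; then 1 ∈ D but 1 ∉ D ∖ ((D ∩ B) ∩ B).

Reverse inclusion. Let x ∈ D ∖ ((D ∩ B) ∩ B). Then x ∈ D and x ∉ B, from which x ∈ D.

(⊆) fails; (⊇) holds.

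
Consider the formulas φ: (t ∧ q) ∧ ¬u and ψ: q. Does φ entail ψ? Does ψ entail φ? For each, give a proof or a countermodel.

(→) Assume the antecedent. If u is true, the antecedent cannot hold. If u is false, the antecedent forces (u = F, t = T, q = T), and q holds there. Either way q holds.

(←) This fails. Under u = F, t = F, q = T, the left side is false but the right side is true.

Not equivalent: only (⇒) holds.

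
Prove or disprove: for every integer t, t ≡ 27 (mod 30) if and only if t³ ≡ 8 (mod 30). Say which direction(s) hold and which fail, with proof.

Both directions fail.

[⇒] This fails: take t = 27. Then 27 ≡ 27 (mod 30), but 27³ = 19683 ≡ 3 (mod 30), not 8.

[⇐] This fails: take t = 2. Then 2³ = 8 ≡ 8 (mod 30), yet 2 ≡ 2 (mod 30), not 27.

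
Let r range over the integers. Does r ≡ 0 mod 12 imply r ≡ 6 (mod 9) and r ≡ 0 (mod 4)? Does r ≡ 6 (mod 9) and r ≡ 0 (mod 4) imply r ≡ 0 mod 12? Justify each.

Forward direction. This fails: r = 0 gives 0 ≡ 0 (mod 12) but 0 ≡ 0 (mod 9), so the conjunction on the right does not hold.

Converse. If r ≡ 6 (mod 9) and r ≡ 0 (mod 4), then by the Chinese remainder theorem r ≡ 24 (mod 36). Since 24 ≡ 0 (mod 12) and 12 ∣ 36, we get r ≡ 0 (mod 12).

Only the reverse direction holds.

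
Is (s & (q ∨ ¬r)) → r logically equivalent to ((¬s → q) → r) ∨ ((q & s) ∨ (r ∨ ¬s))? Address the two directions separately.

Only the forward direction holds.

Forward direction. Assume the antecedent. If r is true, the consequent reduces to true regardless of the other variables. If r is false, the antecedent forces (r = F, s = F, q = F) or (r = F, s = F, q = T), and the consequent holds there. Either way the consequent holds.

Converse. This fails. Under r = F, s = T, q = T, the left side is false but the right side is true.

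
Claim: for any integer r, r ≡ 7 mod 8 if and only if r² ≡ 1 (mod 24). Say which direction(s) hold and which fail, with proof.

Neither implication holds.

(⇒) This fails: take r = 15. Then 15 ≡ 7 (mod 8), but 15² = 225 ≡ 9 (mod 24), not 1.

(⇐) This fails: take r = 1. Then 1² = 1 ≡ 1 (mod 24), yet 1 ≡ 1 (mod 8), not 7.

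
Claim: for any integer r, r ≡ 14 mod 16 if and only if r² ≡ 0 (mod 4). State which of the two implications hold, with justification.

The forward direction holds; the converse fails.

(→) Suppose r ≡ 14 (mod 16). Then r² ≡ 14² = 196 (mod 16), and since 4 ∣ 16, also r² ≡ 0 (mod 4).

(←) This fails: take r = 0. Then 0² = 0 ≡ 0 (mod 4), yet 0 ≡ 0 (mod 16), not 14.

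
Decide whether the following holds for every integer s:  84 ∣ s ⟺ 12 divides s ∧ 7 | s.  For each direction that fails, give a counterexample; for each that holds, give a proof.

Equivalent; both directions hold.

(⟸) Suppose 12 ∣ s and 7 ∣ s. Any common multiple of 12 and 7 is a multiple of their lcm; here gcd(12, 7) = 1, so lcm(12, 7) = 12·7 = 84, so 84 ∣ s.

(⟹) If 84 ∣ s, write s = 84q. Since 84 = 7·12, s = 12·(7q), so 12 ∣ s; and since 84 = 12·7, s = 7·(12q), so 7 ∣ s.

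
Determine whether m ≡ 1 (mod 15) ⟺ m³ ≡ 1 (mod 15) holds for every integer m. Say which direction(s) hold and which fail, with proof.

Equivalent; both directions hold.

(→) Suppose m ≡ 1 (mod 15). Write m = 15j + 1. Then (15j + 1)³ = 3375j³ + 675j² + 45j + 1 = 15(225j³ + 45j² + 3j) + 1, so m³ ≡ 1 (mod 15).

(←) Conversely, suppose m³ ≡ 1 (mod 15). The only residue r in {0, …, 14} with r³ ≡ 1 (mod 15) is r = 1, so m ≡ 1 (mod 15).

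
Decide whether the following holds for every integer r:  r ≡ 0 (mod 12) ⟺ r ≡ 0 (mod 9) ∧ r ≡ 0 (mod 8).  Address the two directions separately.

(⇒) fails; (⇐) holds.

(⟹) This fails: r = 36 gives 36 ≡ 0 (mod 12) but 36 ≡ 4 (mod 8), so the conjunction on the right does not hold.

(⟸) Conversely, if r ≡ 0 (mod 9) and r ≡ 0 (mod 8), then by the Chinese remainder theorem r ≡ 0 (mod 72). Since 0 ≡ 0 (mod 12) and 12 ∣ 72, we get r ≡ 0 (mod 12).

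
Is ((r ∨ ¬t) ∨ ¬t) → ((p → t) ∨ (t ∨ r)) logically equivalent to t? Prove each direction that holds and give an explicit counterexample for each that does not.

(⇒) fails; (⇐) holds.

(⇒) This fails. Under t = F, r = F, p = F, the left side is true but the right side is false.

(⇐) Assume the antecedent. If t is true, the consequent reduces to true regardless of the other variables. If t is false, the antecedent cannot hold. Either way the consequent holds.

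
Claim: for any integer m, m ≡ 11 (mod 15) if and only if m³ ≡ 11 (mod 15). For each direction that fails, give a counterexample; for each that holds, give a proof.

(⇒) Suppose m ≡ 11 (mod 15). Write m = 15j + 11. Then (15j + 11)³ = 3375j³ + 7425j² + 5445j + 1331 = 15(225j³ + 495j² + 363j + 88) + 11, so m³ ≡ 11 (mod 15).

(⇐) Conversely, suppose m³ ≡ 11 (mod 15). The only residue r in {0, …, 14} with r³ ≡ 11 (mod 15) is r = 11, so m ≡ 11 (mod 15).

Both directions hold.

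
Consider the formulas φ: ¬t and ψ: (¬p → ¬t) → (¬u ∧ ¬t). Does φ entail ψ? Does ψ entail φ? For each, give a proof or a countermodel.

Neither direction holds.

[⇒] This fails. Under u = T, p = F, t = F, the left side is true but the right side is false.

[⇐] This fails. Under u = F, p = F, t = T, the left side is false but the right side is true.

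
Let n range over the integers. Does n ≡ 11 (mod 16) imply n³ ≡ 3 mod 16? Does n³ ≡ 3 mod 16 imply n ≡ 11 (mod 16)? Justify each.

Both directions hold; the statement is true.

(←) Suppose n³ ≡ 3 (mod 16). The only residue r in {0, …, 15} with r³ ≡ 3 (mod 16) is r = 11, so n ≡ 11 (mod 16).

(→) Suppose n ≡ 11 (mod 16). Write n = 16j + 11. Then (16j + 11)³ = 4096j³ + 8448j² + 5808j + 1331 = 16(256j³ + 528j² + 363j + 83) + 3, so n³ ≡ 3 (mod 16).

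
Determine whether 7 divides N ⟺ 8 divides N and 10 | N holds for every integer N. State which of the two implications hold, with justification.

Neither direction holds.

[⇒] This fails: take N = 7. Certainly 7 ∣ 7, but 8 ∤ 7.

[⇐] This fails: take N = 40. Both 8 ∣ 40 and 10 ∣ 40, yet 40 is not a multiple of 7 (since 40 = 5·7 + 5), so 7 ∤ 40.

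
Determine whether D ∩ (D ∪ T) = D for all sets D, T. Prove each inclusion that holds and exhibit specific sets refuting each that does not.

(⊇) Let x ∈ D. Then either x ∈ D and x ∉ T; or x ∈ D ∩ T. In each case x ∈ D ∩ (D ∪ T), so D ⊆ D ∩ (D ∪ T).

(⊆) Let x ∈ D ∩ (D ∪ T). Then either x ∈ D and x ∉ T; or x ∈ D ∩ T. In each case x ∈ D, so D ∩ (D ∪ T) ⊆ D.

Both inclusions hold.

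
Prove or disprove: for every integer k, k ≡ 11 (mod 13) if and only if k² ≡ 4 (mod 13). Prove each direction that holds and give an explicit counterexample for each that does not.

(⟹) Suppose k ≡ 11 (mod 13). Write k = 13j + 11. Then (13j + 11)² = 169j² + 286j + 121 = 13(13j² + 22j + 9) + 4, so k² ≡ 4 (mod 13).

(⟸) This fails: take k = 2. Then 2² = 4 ≡ 4 (mod 13), yet 2 ≡ 2 (mod 13), not 11.

Only the forward implication holds.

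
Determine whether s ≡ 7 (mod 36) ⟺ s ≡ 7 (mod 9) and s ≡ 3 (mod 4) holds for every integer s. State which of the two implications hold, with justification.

Forward direction. Suppose s ≡ 7 (mod 36); write s = 36j + 7. Since 9 ∣ 36, reducing mod 9 gives s ≡ 7 (mod 9); since 4 ∣ 36, reducing mod 4 gives s ≡ 7 ≡ 3 (mod 4).

Converse. If s ≡ 7 (mod 9) and s ≡ 3 (mod 4), then by the Chinese remainder theorem s ≡ 7 (mod 36). This is exactly s ≡ 7 (mod 36).

Equivalent; both directions hold.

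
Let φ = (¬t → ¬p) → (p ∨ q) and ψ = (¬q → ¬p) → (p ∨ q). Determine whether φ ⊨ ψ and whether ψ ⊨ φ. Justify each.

The biconditional holds.

Forward direction. Assume the antecedent. If q is true, (¬q → ¬p) → (p ∨ q) reduces to true regardless of the other variables. If q is false, the antecedent forces (t = F, q = F, p = T) or (t = T, q = F, p = T), and (¬q → ¬p) → (p ∨ q) holds there. Either way (¬q → ¬p) → (p ∨ q) holds.

Converse. Assume the antecedent. If q is true, (¬t → ¬p) → (p ∨ q) reduces to true regardless of the other variables. If q is false, the antecedent forces (t = F, q = F, p = T) or (t = T, q = F, p = T), and (¬t → ¬p) → (p ∨ q) holds there. Either way (¬t → ¬p) → (p ∨ q) holds.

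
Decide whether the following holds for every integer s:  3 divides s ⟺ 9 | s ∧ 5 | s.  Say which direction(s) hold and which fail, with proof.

(⇒) fails; (⇐) holds.

Forward direction. This fails: take s = 3. Certainly 3 ∣ 3, but 9 ∤ 3.

Converse. Suppose 9 ∣ s and 5 ∣ s. Any common multiple of 9 and 5 is a multiple of their lcm; here gcd(9, 5) = 1, so lcm(9, 5) = 9·5 = 45, so 45 ∣ s. Since 3 ∣ 45, it follows that 3 ∣ s.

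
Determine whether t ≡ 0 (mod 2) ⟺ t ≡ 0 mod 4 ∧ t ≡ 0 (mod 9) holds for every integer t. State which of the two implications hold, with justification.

The forward direction fails; the converse holds.

[⇒] This fails: t = 32 gives 32 ≡ 0 (mod 2) but 32 ≡ 5 (mod 9), so the conjunction on the right does not hold.

[⇐] Conversely, if t ≡ 0 (mod 4) and t ≡ 0 (mod 9), then by the Chinese remainder theorem t ≡ 0 (mod 36). Since 0 ≡ 0 (mod 2) and 2 ∣ 36, we get t ≡ 0 (mod 2).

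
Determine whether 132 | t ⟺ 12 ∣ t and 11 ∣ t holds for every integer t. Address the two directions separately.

Equivalent; both directions hold.

(→) If 132 ∣ t, write t = 132q. Since 132 = 11·12, t = 12·(11q), so 12 ∣ t; and since 132 = 12·11, t = 11·(12q), so 11 ∣ t.

(←) Suppose 12 ∣ t and 11 ∣ t. Any common multiple of 12 and 11 is a multiple of their lcm; here gcd(12, 11) = 1, so lcm(12, 11) = 12·11 = 132, so 132 ∣ t.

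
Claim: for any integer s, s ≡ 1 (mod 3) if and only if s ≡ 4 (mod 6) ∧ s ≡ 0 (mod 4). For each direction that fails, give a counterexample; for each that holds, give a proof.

(⟹) This fails: s = 1 gives 1 ≡ 1 (mod 3) but 1 ≡ 1 (mod 6), so the conjunction on the right does not hold.

(⟸) Conversely, if s ≡ 4 (mod 6) and s ≡ 0 (mod 4), then by the Chinese remainder theorem s ≡ 4 (mod 12). Since 4 ≡ 1 (mod 3) and 3 ∣ 12, we get s ≡ 1 (mod 3).

The forward direction fails; the converse holds.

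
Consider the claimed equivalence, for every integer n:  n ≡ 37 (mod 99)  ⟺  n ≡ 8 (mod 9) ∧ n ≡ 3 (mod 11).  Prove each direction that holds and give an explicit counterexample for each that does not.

(⇒) fails and (⇐) fails.

(⇒) This fails: n = 37 gives 37 ≡ 37 (mod 99) but 37 ≡ 1 (mod 9), so the conjunction on the right does not hold.

(⇐) This fails: n = 80 satisfies both congruences on the right (80 ≡ 8 mod 9 and 80 ≡ 3 mod 11) yet 80 ≡ 80 (mod 99), not 37.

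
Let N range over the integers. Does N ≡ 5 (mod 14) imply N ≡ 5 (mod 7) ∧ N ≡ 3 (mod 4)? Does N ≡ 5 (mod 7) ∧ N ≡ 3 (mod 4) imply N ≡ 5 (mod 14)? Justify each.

(→) This fails: N = 5 gives 5 ≡ 5 (mod 14) but 5 ≡ 1 (mod 4), so the conjunction on the right does not hold.

(←) Conversely, if N ≡ 5 (mod 7) and N ≡ 3 (mod 4), then by the Chinese remainder theorem N ≡ 19 (mod 28). Since 19 ≡ 5 (mod 14) and 14 ∣ 28, we get N ≡ 5 (mod 14).

Only the converse holds.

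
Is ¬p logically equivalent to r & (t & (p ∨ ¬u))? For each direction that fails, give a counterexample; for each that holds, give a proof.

Both directions fail.

(→) This fails. Under u = F, t = F, r = F, p = F, the left side is true but the right side is false.

(←) This fails. Under u = T, t = T, r = T, p = T, the left side is false but the right side is true.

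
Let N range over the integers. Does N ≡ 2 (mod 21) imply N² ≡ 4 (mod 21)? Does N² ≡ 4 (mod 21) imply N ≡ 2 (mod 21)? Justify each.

Only the forward implication holds.

[⇒] Suppose N ≡ 2 (mod 21). Write N = 21j + 2. Then (21j + 2)² = 441j² + 84j + 4 = 21(21j² + 4j) + 4, so N² ≡ 4 (mod 21).

[⇐] This fails: take N = 5. Then 5² = 25 ≡ 4 (mod 21), yet 5 ≡ 5 (mod 21), not 2.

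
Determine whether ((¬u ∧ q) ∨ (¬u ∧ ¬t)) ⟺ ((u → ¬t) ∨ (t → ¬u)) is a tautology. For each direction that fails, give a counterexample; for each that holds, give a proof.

(⟹) Assume the antecedent. If q is true, the antecedent forces (q = T, t = F, u = F) or (q = T, t = T, u = F), and (u → ¬t) ∨ (t → ¬u) holds there. If q is false, the antecedent forces (q = F, t = F, u = F), and (u → ¬t) ∨ (t → ¬u) holds there. Either way (u → ¬t) ∨ (t → ¬u) holds.

(⟸) This fails. Under q = F, t = T, u = F, the left side is false but the right side is true.

The forward direction holds; the converse fails.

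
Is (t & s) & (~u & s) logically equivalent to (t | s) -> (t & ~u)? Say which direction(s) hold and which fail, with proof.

(⇒) Assume the antecedent. If s is true, the antecedent forces (s = T, t = T, u = F), and (t | s) -> (t & ~u) holds there. If s is false, the antecedent cannot hold. Either way (t | s) -> (t & ~u) holds.

(⇐) This fails. Under s = F, t = F, u = F, the left side is false but the right side is true.

Not equivalent: only (⇒) holds.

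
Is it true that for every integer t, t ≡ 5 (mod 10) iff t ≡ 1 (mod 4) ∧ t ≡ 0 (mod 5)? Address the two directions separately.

(⇒) This fails: t = 15 gives 15 ≡ 5 (mod 10) but 15 ≡ 3 (mod 4), so the conjunction on the right does not hold.

(⇐) Conversely, if t ≡ 1 (mod 4) and t ≡ 0 (mod 5), then by the Chinese remainder theorem t ≡ 5 (mod 20). Since 5 ≡ 5 (mod 10) and 10 ∣ 20, we get t ≡ 5 (mod 10).

Only the reverse direction holds.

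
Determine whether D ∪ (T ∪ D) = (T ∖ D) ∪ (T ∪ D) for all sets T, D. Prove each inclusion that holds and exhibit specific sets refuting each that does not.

(⟹) Let x ∈ D ∪ (T ∪ D). Then either x ∈ T and x ∉ D; or x ∈ D and x ∉ T; or x ∈ T ∩ D. In each case x ∈ (T ∖ D) ∪ (T ∪ D), so D ∪ (T ∪ D) ⊆ (T ∖ D) ∪ (T ∪ D).

(⟸) Let x ∈ (T ∖ D) ∪ (T ∪ D). Then either x ∈ T and x ∉ D; or x ∈ D and x ∉ T; or x ∈ T ∩ D. In each case x ∈ D ∪ (T ∪ D), so (T ∖ D) ∪ (T ∪ D) ⊆ D ∪ (T ∪ D).

Both inclusions hold; the sets are equal.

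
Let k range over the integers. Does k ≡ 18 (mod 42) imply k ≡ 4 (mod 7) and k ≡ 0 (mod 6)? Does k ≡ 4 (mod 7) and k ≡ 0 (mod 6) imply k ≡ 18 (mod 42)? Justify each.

Equivalent; both directions hold.

(⟹) Suppose k ≡ 18 (mod 42); write k = 42j + 18. Since 7 ∣ 42, reducing mod 7 gives k ≡ 18 ≡ 4 (mod 7); since 6 ∣ 42, reducing mod 6 gives k ≡ 18 ≡ 0 (mod 6).

(⟸) Conversely, if k ≡ 4 (mod 7) and k ≡ 0 (mod 6), then by the Chinese remainder theorem k ≡ 18 (mod 42). This is exactly k ≡ 18 (mod 42).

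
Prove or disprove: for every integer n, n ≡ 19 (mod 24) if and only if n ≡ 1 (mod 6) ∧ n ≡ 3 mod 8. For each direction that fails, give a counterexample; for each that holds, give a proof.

Both implications hold.

(→) Suppose n ≡ 19 (mod 24); write n = 24j + 19. Since 6 ∣ 24, reducing mod 6 gives n ≡ 19 ≡ 1 (mod 6); since 8 ∣ 24, reducing mod 8 gives n ≡ 19 ≡ 3 (mod 8).

(←) Conversely, if n ≡ 1 (mod 6) and n ≡ 3 (mod 8), then by the Chinese remainder theorem n ≡ 19 (mod 24). This is exactly n ≡ 19 (mod 24).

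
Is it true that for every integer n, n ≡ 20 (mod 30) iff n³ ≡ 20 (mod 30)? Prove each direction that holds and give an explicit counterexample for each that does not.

(⟹) Suppose n ≡ 20 (mod 30). Write n = 30j + 20. Then (30j + 20)³ = 27000j³ + 54000j² + 36000j + 8000 = 30(900j³ + 1800j² + 1200j + 266) + 20, so n³ ≡ 20 (mod 30).

(⟸) Conversely, suppose n³ ≡ 20 (mod 30). The only residue r in {0, …, 29} with r³ ≡ 20 (mod 30) is r = 20, so n ≡ 20 (mod 30).

The biconditional holds.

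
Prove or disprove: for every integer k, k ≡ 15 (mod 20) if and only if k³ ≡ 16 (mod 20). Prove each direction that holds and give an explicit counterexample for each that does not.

(→) This fails: take k = 15. Then 15 ≡ 15 (mod 20), but 15³ = 3375 ≡ 15 (mod 20), not 16.

(←) This fails: take k = 6. Then 6³ = 216 ≡ 16 (mod 20), yet 6 ≡ 6 (mod 20), not 15.

(⇒) fails and (⇐) fails.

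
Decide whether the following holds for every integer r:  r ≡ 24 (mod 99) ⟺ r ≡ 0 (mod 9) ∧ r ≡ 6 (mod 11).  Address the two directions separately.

(⟹) This fails: r = 24 gives 24 ≡ 24 (mod 99) but 24 ≡ 6 (mod 9), so the conjunction on the right does not hold.

(⟸) This fails: r = 72 satisfies both congruences on the right (72 ≡ 0 mod 9 and 72 ≡ 6 mod 11) yet 72 ≡ 72 (mod 99), not 24.

(⇒) fails and (⇐) fails.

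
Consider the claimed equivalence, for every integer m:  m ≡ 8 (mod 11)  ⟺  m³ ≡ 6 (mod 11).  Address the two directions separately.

Both directions hold.

(⟹) Suppose m ≡ 8 (mod 11). Write m = 11j + 8. Then (11j + 8)³ = 1331j³ + 2904j² + 2112j + 512 = 11(121j³ + 264j² + 192j + 46) + 6, so m³ ≡ 6 (mod 11).

(⟸) Conversely, suppose m³ ≡ 6 (mod 11). The only residue r in {0, …, 10} with r³ ≡ 6 (mod 11) is r = 8, so m ≡ 8 (mod 11).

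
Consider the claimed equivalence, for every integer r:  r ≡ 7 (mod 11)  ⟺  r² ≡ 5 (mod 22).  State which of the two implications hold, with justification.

[⇒] This fails: take r = 18. Then 18 ≡ 7 (mod 11), but 18² = 324 ≡ 16 (mod 22), not 5.

[⇐] This fails: take r = 15. Then 15² = 225 ≡ 5 (mod 22), yet 15 ≡ 4 (mod 11), not 7.

Neither implication holds.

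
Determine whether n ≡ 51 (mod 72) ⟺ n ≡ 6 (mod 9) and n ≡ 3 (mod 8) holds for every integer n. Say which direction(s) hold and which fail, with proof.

(⟸) If n ≡ 6 (mod 9) and n ≡ 3 (mod 8), then by the Chinese remainder theorem n ≡ 51 (mod 72). This is exactly n ≡ 51 (mod 72).

(⟹) Suppose n ≡ 51 (mod 72); write n = 72j + 51. Since 9 ∣ 72, reducing mod 9 gives n ≡ 51 ≡ 6 (mod 9); since 8 ∣ 72, reducing mod 8 gives n ≡ 51 ≡ 3 (mod 8).

Both directions hold; the statement is true.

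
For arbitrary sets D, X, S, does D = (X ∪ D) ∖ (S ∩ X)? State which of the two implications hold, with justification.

(⊆) This inclusion fails. Take D = {1}, X = {1}, S = {1}; then 1 ∈ D but 1 ∉ (X ∪ D) ∖ (S ∩ X).

(⊇) This inclusion fails. Take D = ∅, X = {1}, S = ∅; then 1 ∈ (X ∪ D) ∖ (S ∩ X) but 1 ∉ D.

(⊆) fails and (⊇) fails.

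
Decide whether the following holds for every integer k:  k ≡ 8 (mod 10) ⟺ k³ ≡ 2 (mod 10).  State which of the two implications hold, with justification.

Both directions hold; the statement is true.

(⇐) For the converse, argue contrapositively. If k ≢ 8 (mod 10), then k is congruent to one of 0, 1, 2, 3, 4, 5, 6, 7, 9 modulo 10, and these give k³ ≡ 0, 1, 8, 7, 4, 5, 6, 3, 9 respectively — never 2.

(⇒) Suppose k ≡ 8 (mod 10). Write k = 10j + 8. Then (10j + 8)³ = 1000j³ + 2400j² + 1920j + 512 = 10(100j³ + 240j² + 192j + 51) + 2, so k³ ≡ 2 (mod 10).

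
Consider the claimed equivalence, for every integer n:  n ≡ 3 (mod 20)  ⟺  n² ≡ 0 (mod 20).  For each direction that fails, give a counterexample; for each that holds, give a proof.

Forward direction. This fails: take n = 3. Then 3 ≡ 3 (mod 20), but 3² = 9 ≡ 9 (mod 20), not 0.

Converse. This fails: take n = 0. Then 0² = 0 ≡ 0 (mod 20), yet 0 ≡ 0 (mod 20), not 3.

(⇒) fails and (⇐) fails.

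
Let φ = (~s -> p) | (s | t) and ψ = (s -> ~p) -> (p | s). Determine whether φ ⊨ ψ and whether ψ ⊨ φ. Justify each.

[⇒] This fails. Under p = F, t = T, s = F, the left side is true but the right side is false.

[⇐] Assume the antecedent. If p is true, (~s -> p) | (s | t) reduces to true regardless of the other variables. If p is false, the antecedent forces (p = F, t = F, s = T) or (p = F, t = T, s = T), and (~s -> p) | (s | t) holds there. Either way (~s -> p) | (s | t) holds.

Not equivalent: only (⇐) holds.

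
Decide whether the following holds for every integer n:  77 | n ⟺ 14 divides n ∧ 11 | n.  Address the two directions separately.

(→) This fails: take n = 77. Certainly 77 ∣ 77, but 14 ∤ 77.

(←) Suppose 14 ∣ n and 11 ∣ n. Any common multiple of 14 and 11 is a multiple of their lcm; here gcd(14, 11) = 1, so lcm(14, 11) = 14·11 = 154, so 154 ∣ n. Since 77 ∣ 154, it follows that 77 ∣ n.

(⇒) fails; (⇐) holds.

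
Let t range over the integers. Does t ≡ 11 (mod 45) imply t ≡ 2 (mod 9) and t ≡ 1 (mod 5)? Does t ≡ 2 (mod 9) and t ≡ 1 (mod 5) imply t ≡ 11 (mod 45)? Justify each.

(→) Suppose t ≡ 11 (mod 45); write t = 45j + 11. Since 9 ∣ 45, reducing mod 9 gives t ≡ 11 ≡ 2 (mod 9); since 5 ∣ 45, reducing mod 5 gives t ≡ 11 ≡ 1 (mod 5).

(←) Conversely, if t ≡ 2 (mod 9) and t ≡ 1 (mod 5), then by the Chinese remainder theorem t ≡ 11 (mod 45). This is exactly t ≡ 11 (mod 45).

Both implications hold.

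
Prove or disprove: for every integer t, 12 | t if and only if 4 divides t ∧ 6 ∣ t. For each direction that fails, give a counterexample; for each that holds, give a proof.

(→) If 12 ∣ t, write t = 12q. Since 12 = 3·4, t = 4·(3q), so 4 ∣ t; and since 12 = 2·6, t = 6·(2q), so 6 ∣ t.

(←) Suppose 4 ∣ t and 6 ∣ t. Any common multiple of 4 and 6 is a multiple of their lcm; here lcm(4, 6) = 4·6/gcd(4, 6) = 24/2 = 12, so 12 ∣ t.

Both implications hold.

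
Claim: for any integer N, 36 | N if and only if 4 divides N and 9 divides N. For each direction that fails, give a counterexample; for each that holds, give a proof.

Forward direction. If 36 ∣ N, write N = 36q. Since 36 = 9·4, N = 4·(9q), so 4 ∣ N; and since 36 = 4·9, N = 9·(4q), so 9 ∣ N.

Converse. Suppose 4 ∣ N and 9 ∣ N. Any common multiple of 4 and 9 is a multiple of their lcm; here gcd(4, 9) = 1, so lcm(4, 9) = 4·9 = 36, so 36 ∣ N.

Both directions hold; the statement is true.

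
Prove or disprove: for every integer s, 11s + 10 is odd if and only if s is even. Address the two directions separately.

(⇒) fails and (⇐) fails.

[⇒] This fails: s = 5 gives 11s + 10 = 65, which is odd, but 5 is odd, not even.

[⇐] This also fails: s = 0 is even, but 11s + 10 = 10 is even, not odd.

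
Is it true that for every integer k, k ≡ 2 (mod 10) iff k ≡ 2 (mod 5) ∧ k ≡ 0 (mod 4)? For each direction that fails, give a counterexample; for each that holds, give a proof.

(⇒) fails; (⇐) holds.

Forward direction. This fails: k = 2 gives 2 ≡ 2 (mod 10) but 2 ≡ 2 (mod 4), so the conjunction on the right does not hold.

Converse. If k ≡ 2 (mod 5) and k ≡ 0 (mod 4), then by the Chinese remainder theorem k ≡ 12 (mod 20). Since 12 ≡ 2 (mod 10) and 10 ∣ 20, we get k ≡ 2 (mod 10).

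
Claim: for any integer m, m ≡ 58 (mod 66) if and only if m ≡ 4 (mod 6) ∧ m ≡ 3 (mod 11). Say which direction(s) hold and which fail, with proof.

Both directions hold; the statement is true.

[⇒] Suppose m ≡ 58 (mod 66); write m = 66j + 58. Since 6 ∣ 66, reducing mod 6 gives m ≡ 58 ≡ 4 (mod 6); since 11 ∣ 66, reducing mod 11 gives m ≡ 58 ≡ 3 (mod 11).

[⇐] Conversely, if m ≡ 4 (mod 6) and m ≡ 3 (mod 11), then by the Chinese remainder theorem m ≡ 58 (mod 66). This is exactly m ≡ 58 (mod 66).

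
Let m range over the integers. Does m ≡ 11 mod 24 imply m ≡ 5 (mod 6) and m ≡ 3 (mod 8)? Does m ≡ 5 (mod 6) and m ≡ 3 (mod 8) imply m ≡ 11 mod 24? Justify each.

(→) Suppose m ≡ 11 (mod 24); write m = 24j + 11. Since 6 ∣ 24, reducing mod 6 gives m ≡ 11 ≡ 5 (mod 6); since 8 ∣ 24, reducing mod 8 gives m ≡ 11 ≡ 3 (mod 8).

(←) Conversely, if m ≡ 5 (mod 6) and m ≡ 3 (mod 8), then by the Chinese remainder theorem m ≡ 11 (mod 24). This is exactly m ≡ 11 (mod 24).

Both implications hold.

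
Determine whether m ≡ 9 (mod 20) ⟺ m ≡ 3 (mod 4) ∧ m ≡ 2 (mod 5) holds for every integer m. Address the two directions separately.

[⇒] This fails: m = 9 gives 9 ≡ 9 (mod 20) but 9 ≡ 1 (mod 4), so the conjunction on the right does not hold.

[⇐] This fails: m = 7 satisfies both congruences on the right (7 ≡ 3 mod 4 and 7 ≡ 2 mod 5) yet 7 ≡ 7 (mod 20), not 9.

Both directions fail.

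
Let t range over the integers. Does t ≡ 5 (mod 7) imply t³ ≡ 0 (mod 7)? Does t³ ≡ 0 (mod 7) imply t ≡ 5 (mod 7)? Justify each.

Neither direction holds.

[⇒] This fails: take t = 5. Then 5 ≡ 5 (mod 7), but 5³ = 125 ≡ 6 (mod 7), not 0.

[⇐] This fails: take t = 0. Then 0³ = 0 ≡ 0 (mod 7), yet 0 ≡ 0 (mod 7), not 5.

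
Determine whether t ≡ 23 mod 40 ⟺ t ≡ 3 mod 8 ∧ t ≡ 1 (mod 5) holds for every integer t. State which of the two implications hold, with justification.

Forward direction. This fails: t = 23 gives 23 ≡ 23 (mod 40) but 23 ≡ 7 (mod 8), so the conjunction on the right does not hold.

Converse. This fails: t = 11 satisfies both congruences on the right (11 ≡ 3 mod 8 and 11 ≡ 1 mod 5) yet 11 ≡ 11 (mod 40), not 23.

Both directions fail.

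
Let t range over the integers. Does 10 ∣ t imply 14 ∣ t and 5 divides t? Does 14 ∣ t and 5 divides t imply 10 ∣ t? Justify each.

Forward direction. This fails: take t = 10. Certainly 10 ∣ 10, but 14 ∤ 10.

Converse. Suppose 14 ∣ t and 5 ∣ t. Any common multiple of 14 and 5 is a multiple of their lcm; here gcd(14, 5) = 1, so lcm(14, 5) = 14·5 = 70, so 70 ∣ t. Since 10 ∣ 70, it follows that 10 ∣ t.

The forward direction fails; the converse holds.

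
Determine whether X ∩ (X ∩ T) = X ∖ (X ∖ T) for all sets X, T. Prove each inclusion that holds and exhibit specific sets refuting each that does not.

Both inclusions hold; the sets are equal.

Forward inclusion. Let x ∈ X ∩ (X ∩ T). Then x ∈ X ∩ T, from which x ∈ X ∖ (X ∖ T).

Reverse inclusion. Let x ∈ X ∖ (X ∖ T). Then x ∈ X ∩ T, from which x ∈ X ∩ (X ∩ T).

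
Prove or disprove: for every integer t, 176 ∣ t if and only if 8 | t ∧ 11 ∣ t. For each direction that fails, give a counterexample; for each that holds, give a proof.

(⇒) holds; (⇐) fails.

(⟹) If 176 ∣ t, write t = 176q. Since 176 = 22·8, t = 8·(22q), so 8 ∣ t; and since 176 = 16·11, t = 11·(16q), so 11 ∣ t.

(⟸) This fails: take t = 88. Both 8 ∣ 88 and 11 ∣ 88, yet 88 is not a multiple of 176 (since 88 = 0·176 + 88), so 176 ∤ 88.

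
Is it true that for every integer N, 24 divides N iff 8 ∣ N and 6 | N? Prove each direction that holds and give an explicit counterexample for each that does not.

Both implications hold.

(→) If 24 ∣ N, write N = 24q. Since 24 = 3·8, N = 8·(3q), so 8 ∣ N; and since 24 = 4·6, N = 6·(4q), so 6 ∣ N.

(←) Suppose 8 ∣ N and 6 ∣ N. Any common multiple of 8 and 6 is a multiple of their lcm; here lcm(8, 6) = 8·6/gcd(8, 6) = 48/2 = 24, so 24 ∣ N.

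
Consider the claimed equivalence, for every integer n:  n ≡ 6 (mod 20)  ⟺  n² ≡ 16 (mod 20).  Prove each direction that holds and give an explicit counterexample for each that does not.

[⇒] Suppose n ≡ 6 (mod 20). Write n = 20j + 6. Then (20j + 6)² = 400j² + 240j + 36 = 20(20j² + 12j + 1) + 16, so n² ≡ 16 (mod 20).

[⇐] This fails: take n = 4. Then 4² = 16 ≡ 16 (mod 20), yet 4 ≡ 4 (mod 20), not 6.

Not equivalent: only (⇒) holds.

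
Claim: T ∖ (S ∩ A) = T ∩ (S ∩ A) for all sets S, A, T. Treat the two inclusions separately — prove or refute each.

Forward inclusion. This inclusion fails. Take S = ∅, A = ∅, T = {1}; then 1 ∈ T ∖ (S ∩ A) but 1 ∉ T ∩ (S ∩ A).

Reverse inclusion. This inclusion fails. Take S = {1}, A = {1}, T = {1}; then 1 ∈ T ∩ (S ∩ A) but 1 ∉ T ∖ (S ∩ A).

Neither inclusion holds.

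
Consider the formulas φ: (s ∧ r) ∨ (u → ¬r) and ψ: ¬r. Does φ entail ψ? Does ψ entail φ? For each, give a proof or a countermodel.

Only the reverse direction holds.

[⇒] This fails. Under s = F, r = T, u = F, the left side is true but the right side is false.

[⇐] Assume the antecedent. If s is true, (s ∧ r) ∨ (u → ¬r) reduces to true regardless of the other variables. If s is false, the antecedent forces (s = F, r = F, u = F) or (s = F, r = F, u = T), and (s ∧ r) ∨ (u → ¬r) holds there. Either way (s ∧ r) ∨ (u → ¬r) holds.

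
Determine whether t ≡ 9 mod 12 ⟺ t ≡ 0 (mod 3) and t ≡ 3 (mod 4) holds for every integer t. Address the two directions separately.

Both directions fail.

(⇒) This fails: t = 9 gives 9 ≡ 9 (mod 12) but 9 ≡ 1 (mod 4), so the conjunction on the right does not hold.

(⇐) This fails: t = 3 satisfies both congruences on the right (3 ≡ 0 mod 3 and 3 ≡ 3 mod 4) yet 3 ≡ 3 (mod 12), not 9.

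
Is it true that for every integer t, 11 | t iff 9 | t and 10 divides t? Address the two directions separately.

Forward direction. This fails: take t = 11. Certainly 11 ∣ 11, but 9 ∤ 11.

Converse. This fails: take t = 90. Both 9 ∣ 90 and 10 ∣ 90, yet 90 is not a multiple of 11 (since 90 = 8·11 + 2), so 11 ∤ 90.

Neither implication holds.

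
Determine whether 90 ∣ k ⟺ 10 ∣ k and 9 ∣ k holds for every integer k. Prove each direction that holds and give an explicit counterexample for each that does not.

Equivalent; both directions hold.

(⇒) If 90 ∣ k, write k = 90q. Since 90 = 9·10, k = 10·(9q), so 10 ∣ k; and since 90 = 10·9, k = 9·(10q), so 9 ∣ k.

(⇐) Suppose 10 ∣ k and 9 ∣ k. Any common multiple of 10 and 9 is a multiple of their lcm; here gcd(10, 9) = 1, so lcm(10, 9) = 10·9 = 90, so 90 ∣ k.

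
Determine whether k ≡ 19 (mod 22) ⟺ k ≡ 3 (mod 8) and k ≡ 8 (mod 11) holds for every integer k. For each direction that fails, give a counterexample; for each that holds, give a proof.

Not equivalent: only (⇐) holds.

[⇒] This fails: k = 41 gives 41 ≡ 19 (mod 22) but 41 ≡ 1 (mod 8), so the conjunction on the right does not hold.

[⇐] Conversely, if k ≡ 3 (mod 8) and k ≡ 8 (mod 11), then by the Chinese remainder theorem k ≡ 19 (mod 88). Since 19 ≡ 19 (mod 22) and 22 ∣ 88, we get k ≡ 19 (mod 22).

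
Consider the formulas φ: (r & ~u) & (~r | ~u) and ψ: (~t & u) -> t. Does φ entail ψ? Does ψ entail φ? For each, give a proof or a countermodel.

The forward direction holds; the converse fails.

(⇒) Assume the antecedent. If t is true, (~t & u) -> t reduces to true regardless of the other variables. If t is false, the antecedent forces (t = F, r = T, u = F), and (~t & u) -> t holds there. Either way (~t & u) -> t holds.

(⇐) This fails. Under t = F, r = F, u = F, the left side is false but the right side is true.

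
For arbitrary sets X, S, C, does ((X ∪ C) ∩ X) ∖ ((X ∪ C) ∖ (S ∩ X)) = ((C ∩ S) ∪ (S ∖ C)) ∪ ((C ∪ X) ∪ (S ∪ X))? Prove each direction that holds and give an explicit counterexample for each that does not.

(⊆) holds; (⊇) fails.

(⟹) Let x ∈ ((X ∪ C) ∩ X) ∖ ((X ∪ C) ∖ (S ∩ X)). Then either x ∈ X ∩ S and x ∉ C; or x ∈ X ∩ S ∩ C. In each case x ∈ ((C ∩ S) ∪ (S ∖ C)) ∪ ((C ∪ X) ∪ (S ∪ X)), so ((X ∪ C) ∩ X) ∖ ((X ∪ C) ∖ (S ∩ X)) ⊆ ((C ∩ S) ∪ (S ∖ C)) ∪ ((C ∪ X) ∪ (S ∪ X)).

(⟸) This inclusion fails. Take X = {1}, S = ∅, C = ∅; then 1 ∈ ((C ∩ S) ∪ (S ∖ C)) ∪ ((C ∪ X) ∪ (S ∪ X)) but 1 ∉ ((X ∪ C) ∩ X) ∖ ((X ∪ C) ∖ (S ∩ X)).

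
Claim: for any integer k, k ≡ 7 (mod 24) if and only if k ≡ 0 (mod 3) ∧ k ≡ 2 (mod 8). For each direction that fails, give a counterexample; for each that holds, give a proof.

(→) This fails: k = 7 gives 7 ≡ 7 (mod 24) but 7 ≡ 1 (mod 3), so the conjunction on the right does not hold.

(←) This fails: k = 18 satisfies both congruences on the right (18 ≡ 0 mod 3 and 18 ≡ 2 mod 8) yet 18 ≡ 18 (mod 24), not 7.

Neither implication holds.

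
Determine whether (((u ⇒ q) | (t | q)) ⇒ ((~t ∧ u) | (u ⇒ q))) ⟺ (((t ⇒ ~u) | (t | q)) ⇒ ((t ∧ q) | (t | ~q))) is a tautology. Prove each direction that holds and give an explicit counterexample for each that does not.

Both directions fail.

(⟹) This fails. Under q = T, u = F, t = F, the left side is true but the right side is false.

(⟸) This fails. Under q = F, u = T, t = T, the left side is false but the right side is true.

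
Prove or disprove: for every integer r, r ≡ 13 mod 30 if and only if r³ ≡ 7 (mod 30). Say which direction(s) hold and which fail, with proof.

[⇒] Suppose r ≡ 13 mod 30. Write r = 30j + 13. Then (30j + 13)³ = 27000j³ + 35100j² + 15210j + 2197 = 30(900j³ + 1170j² + 507j + 73) + 7, so r³ ≡ 7 (mod 30).

[⇐] Conversely, suppose r³ ≡ 7 (mod 30). The only residue r in {0, …, 29} with r³ ≡ 7 (mod 30) is r = 13, so r ≡ 13 (mod 30).

The biconditional holds.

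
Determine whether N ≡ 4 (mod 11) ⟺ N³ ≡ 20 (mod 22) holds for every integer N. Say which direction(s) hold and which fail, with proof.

(→) This fails: take N = 15. Then 15 ≡ 4 (mod 11), but 15³ = 3375 ≡ 9 (mod 22), not 20.

(←) Conversely, the residues r modulo 22 with r³ ≡ 20 (mod 22) are exactly {4}, and each is ≡ 4 (mod 11).

Only the reverse direction holds.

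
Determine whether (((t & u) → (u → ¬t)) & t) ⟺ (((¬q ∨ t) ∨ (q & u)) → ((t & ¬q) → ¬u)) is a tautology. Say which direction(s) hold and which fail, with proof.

(⇒) holds; (⇐) fails.

[⇒] Assume the antecedent. If u is true, the antecedent cannot hold. If u is false, the consequent reduces to true regardless of the other variables. Either way the consequent holds.

[⇐] This fails. Under u = F, t = F, q = F, the left side is false but the right side is true.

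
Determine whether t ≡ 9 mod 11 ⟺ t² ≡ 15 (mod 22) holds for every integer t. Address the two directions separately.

Neither direction holds.

(⟹) This fails: take t = 20. Then 20 ≡ 9 (mod 11), but 20² = 400 ≡ 4 (mod 22), not 15.

(⟸) This fails: take t = 13. Then 13² = 169 ≡ 15 (mod 22), yet 13 ≡ 2 (mod 11), not 9.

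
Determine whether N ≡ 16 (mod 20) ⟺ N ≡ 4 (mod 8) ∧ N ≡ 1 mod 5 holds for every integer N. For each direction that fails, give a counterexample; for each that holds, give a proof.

Only the reverse direction holds.

[⇒] This fails: N = 16 gives 16 ≡ 16 (mod 20) but 16 ≡ 0 (mod 8), so the conjunction on the right does not hold.

[⇐] Conversely, if N ≡ 4 (mod 8) and N ≡ 1 (mod 5), then by the Chinese remainder theorem N ≡ 36 (mod 40). Since 36 ≡ 16 (mod 20) and 20 ∣ 40, we get N ≡ 16 (mod 20).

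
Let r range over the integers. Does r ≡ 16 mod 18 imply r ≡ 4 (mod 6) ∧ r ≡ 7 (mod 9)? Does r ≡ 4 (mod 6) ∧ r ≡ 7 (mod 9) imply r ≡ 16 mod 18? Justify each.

(⟹) Suppose r ≡ 16 (mod 18); write r = 18j + 16. Since 6 ∣ 18, reducing mod 6 gives r ≡ 16 ≡ 4 (mod 6); since 9 ∣ 18, reducing mod 9 gives r ≡ 16 ≡ 7 (mod 9).

(⟸) Conversely, if r ≡ 4 (mod 6) and r ≡ 7 (mod 9), then by the Chinese remainder theorem r ≡ 16 (mod 18). This is exactly r ≡ 16 (mod 18).

Both directions hold; the statement is true.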